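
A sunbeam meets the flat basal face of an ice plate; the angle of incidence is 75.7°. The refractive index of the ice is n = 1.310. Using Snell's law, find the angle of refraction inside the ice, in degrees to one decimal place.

47.7°

Snell: sin θ_r = sin θ_i / n = sin 75.7° / 1.310 = 0.9690 / 1.310 = 0.7397.
θ_r = arcsin(0.7397) = 47.71°.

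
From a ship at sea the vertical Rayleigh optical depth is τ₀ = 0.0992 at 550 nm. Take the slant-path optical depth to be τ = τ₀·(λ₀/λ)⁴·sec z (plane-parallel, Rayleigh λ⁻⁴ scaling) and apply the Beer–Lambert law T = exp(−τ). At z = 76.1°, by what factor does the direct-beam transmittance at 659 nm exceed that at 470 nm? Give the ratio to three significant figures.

1.78

Airmass: sec 76.1° = 4.1627.
τ(659 nm) = 0.0992 × (550/659)⁴ × 4.1627 = 0.0992 × 0.4852 × 4.1627 = 0.2004.
τ(470 nm) = 0.0992 × (550/470)⁴ × 4.1627 = 0.0992 × 1.8753 × 4.1627 = 0.7744.
T(659)/T(470) = exp(τ_B − τ_A) = exp(0.5740) = 1.7754.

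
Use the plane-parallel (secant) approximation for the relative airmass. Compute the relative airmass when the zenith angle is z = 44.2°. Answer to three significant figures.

1.39

X = sec z = 1/cos 44.2° = 1/0.7169 = 1.3949.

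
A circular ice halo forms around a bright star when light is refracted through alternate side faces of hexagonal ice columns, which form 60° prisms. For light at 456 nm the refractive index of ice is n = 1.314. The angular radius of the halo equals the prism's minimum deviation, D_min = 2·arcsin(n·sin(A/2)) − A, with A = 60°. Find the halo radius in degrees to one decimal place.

22.1°

n·sin(A/2) = 1.314 × sin 30° = 1.314 × 0.5000 = 0.6570.
D_min = 2·arcsin(0.6570) − 60° = 2 × 41.071° − 60° = 22.143°.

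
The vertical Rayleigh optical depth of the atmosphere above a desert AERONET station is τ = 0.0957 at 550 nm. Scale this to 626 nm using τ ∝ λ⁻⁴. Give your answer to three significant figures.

τ(626 nm) = τ(550 nm) × (550/626)⁴ = 0.0957 × (0.8786)⁴ = 0.0957 × 0.5959 = 0.0570.

0.0570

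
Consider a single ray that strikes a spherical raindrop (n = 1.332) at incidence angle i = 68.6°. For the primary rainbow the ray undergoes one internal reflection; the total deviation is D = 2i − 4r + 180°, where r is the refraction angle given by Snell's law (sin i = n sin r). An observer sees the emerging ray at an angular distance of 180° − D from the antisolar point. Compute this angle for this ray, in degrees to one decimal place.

40.2°

sin r = sin 68.6° / 1.332 = 0.9311/1.332 = 0.6990; r = 44.35°.
D = 2·68.6° − 4·44.35° + 180° = 137.20° − 177.38° + 180° = 139.82°.
Angle from antisolar point = 180° − D = 40.18°.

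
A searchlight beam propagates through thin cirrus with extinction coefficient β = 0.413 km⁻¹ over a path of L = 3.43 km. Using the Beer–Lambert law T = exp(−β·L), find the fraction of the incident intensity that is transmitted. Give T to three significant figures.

τ = β·L = 0.413 × 3.43 = 1.4166.
T = exp(−1.4166) = 0.2425.

0.243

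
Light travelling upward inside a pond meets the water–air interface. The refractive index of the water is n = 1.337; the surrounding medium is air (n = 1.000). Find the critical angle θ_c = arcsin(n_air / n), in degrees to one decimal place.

48.4°

sin θ_c = n_air / n = 1.000 / 1.337 = 0.7479.
θ_c = arcsin(0.7479) = 48.41°.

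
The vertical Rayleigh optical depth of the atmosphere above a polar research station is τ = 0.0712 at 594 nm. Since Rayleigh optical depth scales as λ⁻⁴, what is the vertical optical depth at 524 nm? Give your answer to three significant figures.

τ(524 nm) = τ(594 nm) × (594/524)⁴ = 0.0712 × (1.1336)⁴ = 0.0712 × 1.6513 = 0.1176.

0.118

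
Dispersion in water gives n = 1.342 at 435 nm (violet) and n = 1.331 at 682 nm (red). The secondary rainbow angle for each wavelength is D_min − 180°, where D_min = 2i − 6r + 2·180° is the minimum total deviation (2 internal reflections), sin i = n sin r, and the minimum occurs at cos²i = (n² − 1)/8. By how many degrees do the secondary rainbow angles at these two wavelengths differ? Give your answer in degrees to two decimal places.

2.86°

At 435 nm (n = 1.342): cos²i = 0.10012 → i = 71.554°, r = 44.981°, D_min = 233.222°, rainbow angle = 53.222°.
At 682 nm (n = 1.331): cos²i = 0.09645 → i = 71.907°, r = 45.575°, D_min = 230.365°, rainbow angle = 50.365°.
Angular width = |53.222° − 50.365°| = 2.857°.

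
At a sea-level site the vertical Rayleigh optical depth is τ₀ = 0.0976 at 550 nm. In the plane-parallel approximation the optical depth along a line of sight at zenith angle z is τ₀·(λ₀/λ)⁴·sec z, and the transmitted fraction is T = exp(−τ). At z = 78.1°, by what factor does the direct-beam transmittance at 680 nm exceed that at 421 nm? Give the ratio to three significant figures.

3.24

Airmass: sec 78.1° = 4.8496.
τ(680 nm) = 0.0976 × (550/680)⁴ × 4.8496 = 0.0976 × 0.4280 × 4.8496 = 0.2026.
τ(421 nm) = 0.0976 × (550/421)⁴ × 4.8496 = 0.0976 × 2.9129 × 4.8496 = 1.3787.
T(680)/T(421) = exp(τ_B − τ_A) = exp(1.1761) = 3.2419.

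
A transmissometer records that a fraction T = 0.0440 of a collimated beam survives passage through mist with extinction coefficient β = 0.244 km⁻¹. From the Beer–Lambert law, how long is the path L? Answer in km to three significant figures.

12.8 km

Beer–Lambert: T = exp(−βL) ⇒ L = −ln(T)/β = −ln(0.0440)/0.244 = 3.1236/0.244 = 12.8 km.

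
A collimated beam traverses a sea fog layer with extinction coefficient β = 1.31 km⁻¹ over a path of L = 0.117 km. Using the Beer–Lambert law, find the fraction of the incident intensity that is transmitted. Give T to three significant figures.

0.858

τ = β·L = 1.31 × 0.117 = 0.1533.
T = exp(−0.1533) = 0.8579.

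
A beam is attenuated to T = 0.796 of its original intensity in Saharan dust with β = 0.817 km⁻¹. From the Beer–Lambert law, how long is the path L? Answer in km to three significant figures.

Beer–Lambert: T = exp(−βL) ⇒ L = −ln(T)/β = −ln(0.796)/0.817 = 0.2282/0.817 = 0.2793 km.

0.279 km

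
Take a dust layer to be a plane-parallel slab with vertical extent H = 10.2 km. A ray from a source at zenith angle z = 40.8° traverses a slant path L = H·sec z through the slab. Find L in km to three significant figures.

sec z = 1/cos 40.8° = 1.3210.
L = 10.2 × 1.3210 = 13.474 km.

13.5 km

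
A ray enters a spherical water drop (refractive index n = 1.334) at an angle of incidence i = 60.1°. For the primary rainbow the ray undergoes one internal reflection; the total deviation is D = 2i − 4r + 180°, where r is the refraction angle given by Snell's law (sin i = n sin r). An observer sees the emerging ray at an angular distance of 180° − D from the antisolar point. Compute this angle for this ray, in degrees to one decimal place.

41.9°

sin r = sin 60.1° / 1.334 = 0.8669/1.334 = 0.6498; r = 40.53°.
D = 2·60.1° − 4·40.53° + 180° = 120.20° − 162.12° + 180° = 138.08°.
Angle from antisolar point = 180° − D = 41.92°.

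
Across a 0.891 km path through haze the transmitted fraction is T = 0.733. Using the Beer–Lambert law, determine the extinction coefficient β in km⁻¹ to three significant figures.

0.349 km⁻¹

Beer–Lambert: T = exp(−βL) ⇒ β = −ln(T)/L = −ln(0.733)/0.891 = 0.3106/0.891 = 0.3486 km⁻¹.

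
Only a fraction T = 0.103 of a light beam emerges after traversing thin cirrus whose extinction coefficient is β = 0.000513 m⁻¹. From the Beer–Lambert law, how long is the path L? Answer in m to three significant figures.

4430 m

Beer–Lambert: T = exp(−βL) ⇒ L = −ln(T)/β = −ln(0.103)/0.000513 = 2.2730/0.000513 = 4431 m.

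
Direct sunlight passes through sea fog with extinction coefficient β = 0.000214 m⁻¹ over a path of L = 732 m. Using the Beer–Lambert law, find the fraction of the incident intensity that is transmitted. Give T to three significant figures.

τ = β·L = 0.000214 × 732 = 0.1566.
T = exp(−0.1566) = 0.8550.

0.855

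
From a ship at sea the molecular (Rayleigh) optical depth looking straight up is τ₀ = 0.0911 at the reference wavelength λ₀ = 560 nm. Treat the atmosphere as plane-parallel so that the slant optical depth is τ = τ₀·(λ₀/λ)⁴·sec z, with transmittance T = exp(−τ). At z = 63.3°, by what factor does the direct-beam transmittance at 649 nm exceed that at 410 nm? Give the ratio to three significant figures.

Airmass: sec 63.3° = 2.2256.
τ(649 nm) = 0.0911 × (560/649)⁴ × 2.2256 = 0.0911 × 0.5543 × 2.2256 = 0.1124.
τ(410 nm) = 0.0911 × (560/410)⁴ × 2.2256 = 0.0911 × 3.4803 × 2.2256 = 0.7056.
T(649)/T(410) = exp(τ_B − τ_A) = exp(0.5932) = 1.8098.

1.81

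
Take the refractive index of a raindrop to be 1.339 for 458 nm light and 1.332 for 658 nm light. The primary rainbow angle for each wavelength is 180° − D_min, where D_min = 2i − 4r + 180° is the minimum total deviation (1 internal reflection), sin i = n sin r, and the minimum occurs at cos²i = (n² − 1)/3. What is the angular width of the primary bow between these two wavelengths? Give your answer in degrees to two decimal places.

1.01°

At 458 nm (n = 1.339): cos²i = 0.26431 → i = 59.062°, r = 39.834°, D_min = 138.786°, rainbow angle = 41.214°.
At 658 nm (n = 1.332): cos²i = 0.25807 → i = 59.469°, r = 40.290°, D_min = 137.776°, rainbow angle = 42.224°.
Angular width = |41.214° − 42.224°| = 1.010°.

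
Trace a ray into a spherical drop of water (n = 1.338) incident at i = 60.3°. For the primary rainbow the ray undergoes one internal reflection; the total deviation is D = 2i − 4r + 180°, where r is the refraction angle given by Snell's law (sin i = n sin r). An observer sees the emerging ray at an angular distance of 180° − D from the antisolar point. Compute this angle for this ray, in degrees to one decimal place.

sin r = sin 60.3° / 1.338 = 0.8686/1.338 = 0.6492; r = 40.48°.
D = 2·60.3° − 4·40.48° + 180° = 120.60° − 161.93° + 180° = 138.67°.
Angle from antisolar point = 180° − D = 41.33°.

41.3°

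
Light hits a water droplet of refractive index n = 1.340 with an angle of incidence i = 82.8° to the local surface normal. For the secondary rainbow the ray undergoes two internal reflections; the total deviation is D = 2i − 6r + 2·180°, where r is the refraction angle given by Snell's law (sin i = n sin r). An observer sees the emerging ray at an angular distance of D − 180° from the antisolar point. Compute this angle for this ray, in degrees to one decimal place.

59.0°

sin r = sin 82.8° / 1.340 = 0.9921/1.340 = 0.7404; r = 47.76°.
D = 2·82.8° − 6·47.76° + 2·180° = 165.60° − 286.58° + 360° = 239.02°.
Angle from antisolar point = D − 180° = 59.02°.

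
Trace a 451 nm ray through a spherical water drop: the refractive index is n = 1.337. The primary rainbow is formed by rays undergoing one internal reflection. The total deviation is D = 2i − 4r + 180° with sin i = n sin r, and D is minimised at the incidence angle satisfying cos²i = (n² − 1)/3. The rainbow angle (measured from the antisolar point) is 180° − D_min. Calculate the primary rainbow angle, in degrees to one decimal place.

cos²i = (1.78757 − 1)/3 = 0.26252; i = arccos(0.51237) = 59.178°.
sin r = sin 59.178°/1.337 = 0.64231; r = 39.964°.
D_min = 2·59.178° − 4·39.964° + 180° = 138.500°.
Rainbow angle = 180° − D_min = 41.500°.

41.5°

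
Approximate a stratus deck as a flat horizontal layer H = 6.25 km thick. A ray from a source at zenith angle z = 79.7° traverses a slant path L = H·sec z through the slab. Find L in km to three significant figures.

35.0 km

sec z = 1/cos 79.7° = 5.5928.
L = 6.25 × 5.5928 = 34.955 km.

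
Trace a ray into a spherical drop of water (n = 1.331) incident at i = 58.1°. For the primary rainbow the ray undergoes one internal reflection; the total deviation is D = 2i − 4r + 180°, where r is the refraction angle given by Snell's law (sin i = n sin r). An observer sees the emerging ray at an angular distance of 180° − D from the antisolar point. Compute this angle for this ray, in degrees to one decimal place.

sin r = sin 58.1° / 1.331 = 0.8490/1.331 = 0.6378; r = 39.63°.
D = 2·58.1° − 4·39.63° + 180° = 116.20° − 158.53° + 180° = 137.67°.
Angle from antisolar point = 180° − D = 42.33°.

42.3°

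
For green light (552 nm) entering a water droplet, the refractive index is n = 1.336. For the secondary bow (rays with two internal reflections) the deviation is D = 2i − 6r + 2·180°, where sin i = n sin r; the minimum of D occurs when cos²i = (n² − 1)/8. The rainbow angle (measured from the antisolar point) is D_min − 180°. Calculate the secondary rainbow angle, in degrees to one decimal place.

cos²i = (1.78490 − 1)/8 = 0.09811; i = arccos(0.31323) = 71.746°.
sin r = sin 71.746°/1.336 = 0.71084; r = 45.303°.
D_min = 2·71.746° − 6·45.303° + 360° = 231.674°.
Rainbow angle = D_min − 180° = 51.674°.

51.7°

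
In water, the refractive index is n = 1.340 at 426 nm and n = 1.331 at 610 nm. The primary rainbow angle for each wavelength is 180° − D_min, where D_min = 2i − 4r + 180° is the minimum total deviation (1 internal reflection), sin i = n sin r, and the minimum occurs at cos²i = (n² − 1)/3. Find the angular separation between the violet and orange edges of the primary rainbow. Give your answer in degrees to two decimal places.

At 426 nm (n = 1.340): cos²i = 0.26520 → i = 59.004°, r = 39.770°, D_min = 138.929°, rainbow angle = 41.071°.
At 610 nm (n = 1.331): cos²i = 0.25719 → i = 59.527°, r = 40.356°, D_min = 137.630°, rainbow angle = 42.370°.
Angular width = |41.071° − 42.370°| = 1.299°.

1.30°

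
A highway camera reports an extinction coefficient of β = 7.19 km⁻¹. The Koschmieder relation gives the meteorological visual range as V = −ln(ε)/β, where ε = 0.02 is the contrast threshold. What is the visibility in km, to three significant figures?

0.544 km

V = −ln(0.02) / 7.19 = 3.912 / 7.19 = 0.5441 km.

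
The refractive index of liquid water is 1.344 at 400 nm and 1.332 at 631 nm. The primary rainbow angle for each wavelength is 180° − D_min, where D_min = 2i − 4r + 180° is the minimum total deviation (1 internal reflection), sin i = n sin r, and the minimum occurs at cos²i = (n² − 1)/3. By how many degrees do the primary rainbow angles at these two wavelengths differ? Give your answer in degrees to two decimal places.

1.72°

At 400 nm (n = 1.344): cos²i = 0.26878 → i = 58.772°, r = 39.512°, D_min = 139.495°, rainbow angle = 40.505°.
At 631 nm (n = 1.332): cos²i = 0.25807 → i = 59.469°, r = 40.290°, D_min = 137.776°, rainbow angle = 42.224°.
Angular width = |40.505° − 42.224°| = 1.719°.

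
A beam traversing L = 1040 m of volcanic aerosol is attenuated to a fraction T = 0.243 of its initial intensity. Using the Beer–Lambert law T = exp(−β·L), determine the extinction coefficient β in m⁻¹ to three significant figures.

Beer–Lambert: T = exp(−βL) ⇒ β = −ln(T)/L = −ln(0.243)/1040 = 1.4147/1040 = 0.00136 m⁻¹.

0.00136 m⁻¹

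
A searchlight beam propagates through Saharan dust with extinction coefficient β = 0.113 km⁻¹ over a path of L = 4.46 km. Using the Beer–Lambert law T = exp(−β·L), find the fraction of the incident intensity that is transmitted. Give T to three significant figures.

τ = β·L = 0.113 × 4.46 = 0.5040.
T = exp(−0.5040) = 0.6041.

0.604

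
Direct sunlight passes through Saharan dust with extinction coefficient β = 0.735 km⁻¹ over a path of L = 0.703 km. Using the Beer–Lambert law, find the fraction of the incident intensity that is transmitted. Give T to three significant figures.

0.596

τ = β·L = 0.735 × 0.703 = 0.5167.
T = exp(−0.5167) = 0.5965.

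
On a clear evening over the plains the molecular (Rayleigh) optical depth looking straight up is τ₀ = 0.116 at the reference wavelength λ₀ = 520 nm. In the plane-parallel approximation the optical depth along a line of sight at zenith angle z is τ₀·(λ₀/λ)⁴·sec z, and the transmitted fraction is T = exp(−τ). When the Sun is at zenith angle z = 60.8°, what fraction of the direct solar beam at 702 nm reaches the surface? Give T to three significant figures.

0.931

sec 60.8° = 2.0498.
τ = 0.116 × (520/702)⁴ × 2.0498 = 0.116 × 0.3011 × 2.0498 = 0.0716.
T = exp(−0.0716) = 0.9309.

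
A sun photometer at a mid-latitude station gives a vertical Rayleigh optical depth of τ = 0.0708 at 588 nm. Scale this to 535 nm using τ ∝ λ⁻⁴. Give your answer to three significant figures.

0.103

τ(535 nm) = τ(588 nm) × (588/535)⁴ = 0.0708 × (1.0991)⁴ = 0.0708 × 1.4591 = 0.1033.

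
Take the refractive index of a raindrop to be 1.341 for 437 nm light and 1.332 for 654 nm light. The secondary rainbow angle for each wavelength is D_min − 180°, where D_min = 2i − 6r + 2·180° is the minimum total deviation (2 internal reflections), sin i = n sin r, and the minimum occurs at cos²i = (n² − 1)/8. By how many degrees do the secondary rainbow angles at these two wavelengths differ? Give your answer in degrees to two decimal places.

At 437 nm (n = 1.341): cos²i = 0.09979 → i = 71.586°, r = 45.034°, D_min = 232.966°, rainbow angle = 52.966°.
At 654 nm (n = 1.332): cos²i = 0.09678 → i = 71.875°, r = 45.520°, D_min = 230.628°, rainbow angle = 50.628°.
Angular width = |52.966° − 50.628°| = 2.337°.

2.34°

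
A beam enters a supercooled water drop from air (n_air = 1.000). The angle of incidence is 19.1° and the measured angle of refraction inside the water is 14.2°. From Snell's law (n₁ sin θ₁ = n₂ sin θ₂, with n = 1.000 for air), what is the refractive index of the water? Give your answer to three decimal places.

1.334

n = sin θ_i / sin θ_r = sin 19.1° / sin 14.2° = 0.3272 / 0.2453 = 1.3339.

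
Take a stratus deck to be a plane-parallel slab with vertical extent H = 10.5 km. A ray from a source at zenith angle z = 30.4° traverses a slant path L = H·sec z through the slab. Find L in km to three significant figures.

sec z = 1/cos 30.4° = 1.1594.
L = 10.5 × 1.1594 = 12.174 km.

12.2 km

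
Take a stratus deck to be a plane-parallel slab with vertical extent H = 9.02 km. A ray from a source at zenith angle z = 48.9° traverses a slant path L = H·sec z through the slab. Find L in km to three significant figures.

sec z = 1/cos 48.9° = 1.5212.
L = 9.02 × 1.5212 = 13.721 km.

13.7 km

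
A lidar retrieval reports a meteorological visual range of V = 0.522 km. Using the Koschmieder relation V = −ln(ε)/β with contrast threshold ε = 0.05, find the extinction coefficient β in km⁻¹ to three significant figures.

5.74 km⁻¹

β = −ln(0.05) / V = 2.996 / 0.522 = 5.7390 km⁻¹.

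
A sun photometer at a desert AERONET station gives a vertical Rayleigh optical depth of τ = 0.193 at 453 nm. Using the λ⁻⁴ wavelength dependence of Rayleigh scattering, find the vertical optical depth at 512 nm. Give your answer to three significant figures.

τ(512 nm) = τ(453 nm) × (453/512)⁴ = 0.193 × (0.8848)⁴ = 0.193 × 0.6128 = 0.1183.

0.118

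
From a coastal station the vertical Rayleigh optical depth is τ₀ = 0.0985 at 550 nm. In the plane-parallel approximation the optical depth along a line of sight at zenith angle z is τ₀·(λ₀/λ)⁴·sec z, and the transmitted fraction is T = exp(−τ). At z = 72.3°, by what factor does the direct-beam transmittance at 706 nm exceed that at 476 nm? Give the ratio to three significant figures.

Airmass: sec 72.3° = 3.2891.
τ(706 nm) = 0.0985 × (550/706)⁴ × 3.2891 = 0.0985 × 0.3683 × 3.2891 = 0.1193.
τ(476 nm) = 0.0985 × (550/476)⁴ × 3.2891 = 0.0985 × 1.7825 × 3.2891 = 0.5775.
T(706)/T(476) = exp(τ_B − τ_A) = exp(0.4582) = 1.5812.

1.58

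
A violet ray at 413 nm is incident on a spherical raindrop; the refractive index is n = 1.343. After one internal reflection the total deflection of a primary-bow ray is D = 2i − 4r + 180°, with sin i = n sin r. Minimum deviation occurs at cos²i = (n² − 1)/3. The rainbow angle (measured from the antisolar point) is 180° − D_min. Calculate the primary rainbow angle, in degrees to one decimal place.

40.6°

cos²i = (1.80365 − 1)/3 = 0.26788; i = arccos(0.51757) = 58.830°.
sin r = sin 58.830°/1.343 = 0.63711; r = 39.577°.
D_min = 2·58.830° − 4·39.577° + 180° = 139.354°.
Rainbow angle = 180° − D_min = 40.646°.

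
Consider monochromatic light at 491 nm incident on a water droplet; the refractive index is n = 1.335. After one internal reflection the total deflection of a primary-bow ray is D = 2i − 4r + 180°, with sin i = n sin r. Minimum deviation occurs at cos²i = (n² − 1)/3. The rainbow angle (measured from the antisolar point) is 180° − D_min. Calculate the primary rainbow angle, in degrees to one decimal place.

41.8°

cos²i = (1.78222 − 1)/3 = 0.26074; i = arccos(0.51063) = 59.294°.
sin r = sin 59.294°/1.335 = 0.64405; r = 40.094°.
D_min = 2·59.294° − 4·40.094° + 180° = 138.212°.
Rainbow angle = 180° − D_min = 41.788°.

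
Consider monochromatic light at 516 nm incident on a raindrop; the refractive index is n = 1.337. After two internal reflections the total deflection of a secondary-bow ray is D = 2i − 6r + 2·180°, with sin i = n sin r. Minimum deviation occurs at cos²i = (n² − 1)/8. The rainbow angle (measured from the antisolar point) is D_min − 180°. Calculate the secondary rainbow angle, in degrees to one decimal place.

cos²i = (1.78757 − 1)/8 = 0.09845; i = arccos(0.31376) = 71.714°.
sin r = sin 71.714°/1.337 = 0.71017; r = 45.249°.
D_min = 2·71.714° − 6·45.249° + 360° = 231.934°.
Rainbow angle = D_min − 180° = 51.934°.

51.9°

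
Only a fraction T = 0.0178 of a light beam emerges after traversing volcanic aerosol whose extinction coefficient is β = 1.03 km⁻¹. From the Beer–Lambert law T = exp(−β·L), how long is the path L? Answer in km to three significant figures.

Beer–Lambert: T = exp(−βL) ⇒ L = −ln(T)/β = −ln(0.0178)/1.03 = 4.0286/1.03 = 3.911 km.

3.91 km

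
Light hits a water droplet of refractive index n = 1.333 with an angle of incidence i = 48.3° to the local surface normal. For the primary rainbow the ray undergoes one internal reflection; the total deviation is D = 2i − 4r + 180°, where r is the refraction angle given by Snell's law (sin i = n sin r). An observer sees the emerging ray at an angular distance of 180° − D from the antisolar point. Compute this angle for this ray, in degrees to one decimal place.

39.7°

sin r = sin 48.3° / 1.333 = 0.7466/1.333 = 0.5601; r = 34.06°.
D = 2·48.3° − 4·34.06° + 180° = 96.60° − 136.26° + 180° = 140.34°.
Angle from antisolar point = 180° − D = 39.66°.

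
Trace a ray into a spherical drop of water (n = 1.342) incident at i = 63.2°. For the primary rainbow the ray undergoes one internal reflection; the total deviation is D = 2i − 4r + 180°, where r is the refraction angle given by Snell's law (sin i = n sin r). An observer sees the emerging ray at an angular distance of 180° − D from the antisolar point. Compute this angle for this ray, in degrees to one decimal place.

sin r = sin 63.2° / 1.342 = 0.8926/1.342 = 0.6651; r = 41.69°.
D = 2·63.2° − 4·41.69° + 180° = 126.40° − 166.76° + 180° = 139.64°.
Angle from antisolar point = 180° − D = 40.36°.

40.4°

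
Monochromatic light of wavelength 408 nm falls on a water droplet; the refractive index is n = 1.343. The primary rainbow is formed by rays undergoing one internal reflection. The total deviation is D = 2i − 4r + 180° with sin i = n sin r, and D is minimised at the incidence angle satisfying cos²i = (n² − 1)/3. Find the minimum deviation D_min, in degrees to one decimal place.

139.4°

cos²i = (1.80365 − 1)/3 = 0.26788; i = arccos(0.51757) = 58.830°.
sin r = sin 58.830°/1.343 = 0.63711; r = 39.577°.
D_min = 2·58.830° − 4·39.577° + 180° = 139.354°.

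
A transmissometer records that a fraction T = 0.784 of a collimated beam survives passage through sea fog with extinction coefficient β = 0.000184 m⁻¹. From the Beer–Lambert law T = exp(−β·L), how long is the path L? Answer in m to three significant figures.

Beer–Lambert: T = exp(−βL) ⇒ L = −ln(T)/β = −ln(0.784)/0.000184 = 0.2433/0.000184 = 1323 m.

1320 m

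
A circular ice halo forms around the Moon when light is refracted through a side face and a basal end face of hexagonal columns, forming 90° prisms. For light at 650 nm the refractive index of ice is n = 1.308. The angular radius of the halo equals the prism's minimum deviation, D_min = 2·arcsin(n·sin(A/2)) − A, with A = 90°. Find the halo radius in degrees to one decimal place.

n·sin(A/2) = 1.308 × sin 45° = 1.308 × 0.7071 = 0.9249.
D_min = 2·arcsin(0.9249) − 90° = 2 × 67.653° − 90° = 45.305°.

45.3°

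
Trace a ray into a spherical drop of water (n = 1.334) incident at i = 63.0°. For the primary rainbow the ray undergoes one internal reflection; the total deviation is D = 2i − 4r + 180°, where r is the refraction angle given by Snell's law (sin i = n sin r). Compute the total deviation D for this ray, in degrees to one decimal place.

138.4°

sin r = sin 63.0° / 1.334 = 0.8910/1.334 = 0.6679; r = 41.91°.
D = 2·63.0° − 4·41.91° + 180° = 126.00° − 167.63° + 180° = 138.37°.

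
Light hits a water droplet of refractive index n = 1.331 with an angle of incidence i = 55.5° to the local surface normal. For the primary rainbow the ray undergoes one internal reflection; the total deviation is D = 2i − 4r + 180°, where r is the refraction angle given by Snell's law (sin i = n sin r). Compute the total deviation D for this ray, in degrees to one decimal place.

138.0°

sin r = sin 55.5° / 1.331 = 0.8241/1.331 = 0.6192; r = 38.26°.
D = 2·55.5° − 4·38.26° + 180° = 111.00° − 153.02° + 180° = 137.98°.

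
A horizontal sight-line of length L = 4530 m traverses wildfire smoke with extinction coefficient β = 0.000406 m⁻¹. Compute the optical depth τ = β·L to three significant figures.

1.84

τ = β·L = 0.000406 × 4530 = 1.8392.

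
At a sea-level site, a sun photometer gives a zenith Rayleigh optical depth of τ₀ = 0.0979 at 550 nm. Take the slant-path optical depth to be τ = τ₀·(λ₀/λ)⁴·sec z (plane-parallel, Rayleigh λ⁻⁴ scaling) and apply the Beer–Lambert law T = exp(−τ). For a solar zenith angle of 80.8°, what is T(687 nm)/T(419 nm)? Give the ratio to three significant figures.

4.79

Airmass: sec 80.8° = 6.2546.
τ(687 nm) = 0.0979 × (550/687)⁴ × 6.2546 = 0.0979 × 0.4108 × 6.2546 = 0.2515.
τ(419 nm) = 0.0979 × (550/419)⁴ × 6.2546 = 0.0979 × 2.9689 × 6.2546 = 1.8179.
T(687)/T(419) = exp(τ_B − τ_A) = exp(1.5664) = 4.7894.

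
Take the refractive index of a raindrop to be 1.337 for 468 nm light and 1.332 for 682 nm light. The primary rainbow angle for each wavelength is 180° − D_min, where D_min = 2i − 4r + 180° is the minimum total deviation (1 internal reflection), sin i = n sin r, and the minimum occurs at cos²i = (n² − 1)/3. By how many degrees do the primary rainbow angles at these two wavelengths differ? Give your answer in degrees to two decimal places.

0.72°

At 468 nm (n = 1.337): cos²i = 0.26252 → i = 59.178°, r = 39.964°, D_min = 138.500°, rainbow angle = 41.500°.
At 682 nm (n = 1.332): cos²i = 0.25807 → i = 59.469°, r = 40.290°, D_min = 137.776°, rainbow angle = 42.224°.
Angular width = |41.500° − 42.224°| = 0.724°.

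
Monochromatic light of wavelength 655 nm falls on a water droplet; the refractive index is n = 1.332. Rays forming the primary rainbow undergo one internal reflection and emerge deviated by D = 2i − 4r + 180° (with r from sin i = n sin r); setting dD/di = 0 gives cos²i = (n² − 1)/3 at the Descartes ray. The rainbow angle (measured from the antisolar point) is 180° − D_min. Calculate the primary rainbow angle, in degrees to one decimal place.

42.2°

cos²i = (1.77422 − 1)/3 = 0.25807; i = arccos(0.50801) = 59.469°.
sin r = sin 59.469°/1.332 = 0.64666; r = 40.290°.
D_min = 2·59.469° − 4·40.290° + 180° = 137.776°.
Rainbow angle = 180° − D_min = 42.224°.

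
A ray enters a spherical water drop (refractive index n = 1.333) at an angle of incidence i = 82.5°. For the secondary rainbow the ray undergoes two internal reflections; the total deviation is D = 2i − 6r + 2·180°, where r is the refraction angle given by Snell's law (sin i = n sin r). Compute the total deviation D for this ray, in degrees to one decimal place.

236.7°

sin r = sin 82.5° / 1.333 = 0.9914/1.333 = 0.7438; r = 48.05°.
D = 2·82.5° − 6·48.05° + 2·180° = 165.00° − 288.32° + 360° = 236.68°.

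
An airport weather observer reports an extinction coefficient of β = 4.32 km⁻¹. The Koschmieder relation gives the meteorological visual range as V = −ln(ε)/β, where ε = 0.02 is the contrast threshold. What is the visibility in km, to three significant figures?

0.906 km

V = −ln(0.02) / 4.32 = 3.912 / 4.32 = 0.9056 km.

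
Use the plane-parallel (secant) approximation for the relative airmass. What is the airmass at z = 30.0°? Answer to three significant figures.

X = sec z = 1/cos 30.0° = 1/0.8660 = 1.1547.

1.15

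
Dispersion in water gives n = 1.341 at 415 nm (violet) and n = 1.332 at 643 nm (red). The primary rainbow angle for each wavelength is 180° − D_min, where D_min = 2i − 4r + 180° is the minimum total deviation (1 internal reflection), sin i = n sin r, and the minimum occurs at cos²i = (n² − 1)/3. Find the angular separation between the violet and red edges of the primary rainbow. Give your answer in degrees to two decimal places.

1.29°

At 415 nm (n = 1.341): cos²i = 0.26609 → i = 58.946°, r = 39.705°, D_min = 139.071°, rainbow angle = 40.929°.
At 643 nm (n = 1.332): cos²i = 0.25807 → i = 59.469°, r = 40.290°, D_min = 137.776°, rainbow angle = 42.224°.
Angular width = |40.929° − 42.224°| = 1.295°.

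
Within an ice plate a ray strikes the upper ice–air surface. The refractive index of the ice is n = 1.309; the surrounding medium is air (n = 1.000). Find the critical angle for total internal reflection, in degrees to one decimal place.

49.8°

sin θ_c = n_air / n = 1.000 / 1.309 = 0.7639.
θ_c = arcsin(0.7639) = 49.81°.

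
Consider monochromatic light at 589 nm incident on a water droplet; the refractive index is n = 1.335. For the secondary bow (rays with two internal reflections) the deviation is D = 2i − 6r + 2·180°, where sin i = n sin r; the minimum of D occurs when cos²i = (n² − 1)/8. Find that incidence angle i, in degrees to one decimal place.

cos²i = (1.335² − 1)/8 = (1.78222 − 1)/8 = 0.09778.
cos i = 0.31269, so i = 71.778°.

71.8°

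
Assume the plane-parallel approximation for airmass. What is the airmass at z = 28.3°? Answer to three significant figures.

1.14

X = sec z = 1/cos 28.3° = 1/0.8805 = 1.1357.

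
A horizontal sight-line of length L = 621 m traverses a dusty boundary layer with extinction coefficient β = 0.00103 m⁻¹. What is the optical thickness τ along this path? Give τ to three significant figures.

0.640

τ = β·L = 0.00103 × 621 = 0.6396.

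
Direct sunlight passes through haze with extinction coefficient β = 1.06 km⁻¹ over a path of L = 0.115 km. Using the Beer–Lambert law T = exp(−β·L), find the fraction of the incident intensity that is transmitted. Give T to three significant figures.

τ = β·L = 1.06 × 0.115 = 0.1219.
T = exp(−0.1219) = 0.8852.

0.885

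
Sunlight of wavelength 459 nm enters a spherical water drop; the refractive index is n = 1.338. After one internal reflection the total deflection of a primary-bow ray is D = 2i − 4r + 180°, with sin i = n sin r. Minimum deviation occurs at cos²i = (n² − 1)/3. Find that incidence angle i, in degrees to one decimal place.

cos²i = (1.338² − 1)/3 = (1.79024 − 1)/3 = 0.26341.
cos i = 0.51324, so i = 59.120°.

59.1°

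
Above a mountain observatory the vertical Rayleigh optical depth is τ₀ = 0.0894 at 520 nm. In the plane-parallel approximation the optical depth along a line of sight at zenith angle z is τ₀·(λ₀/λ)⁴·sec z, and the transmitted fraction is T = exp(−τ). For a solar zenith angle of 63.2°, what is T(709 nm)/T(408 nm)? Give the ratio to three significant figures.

Airmass: sec 63.2° = 2.2179.
τ(709 nm) = 0.0894 × (520/709)⁴ × 2.2179 = 0.0894 × 0.2894 × 2.2179 = 0.0574.
τ(408 nm) = 0.0894 × (520/408)⁴ × 2.2179 = 0.0894 × 2.6386 × 2.2179 = 0.5232.
T(709)/T(408) = exp(τ_B − τ_A) = exp(0.4658) = 1.5933.

1.59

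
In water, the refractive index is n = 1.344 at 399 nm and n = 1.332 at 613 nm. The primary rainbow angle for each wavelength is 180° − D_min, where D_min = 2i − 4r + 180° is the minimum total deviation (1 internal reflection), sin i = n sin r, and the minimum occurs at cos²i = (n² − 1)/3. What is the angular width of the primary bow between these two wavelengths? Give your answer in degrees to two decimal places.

At 399 nm (n = 1.344): cos²i = 0.26878 → i = 58.772°, r = 39.512°, D_min = 139.495°, rainbow angle = 40.505°.
At 613 nm (n = 1.332): cos²i = 0.25807 → i = 59.469°, r = 40.290°, D_min = 137.776°, rainbow angle = 42.224°.
Angular width = |40.505° − 42.224°| = 1.719°.

1.72°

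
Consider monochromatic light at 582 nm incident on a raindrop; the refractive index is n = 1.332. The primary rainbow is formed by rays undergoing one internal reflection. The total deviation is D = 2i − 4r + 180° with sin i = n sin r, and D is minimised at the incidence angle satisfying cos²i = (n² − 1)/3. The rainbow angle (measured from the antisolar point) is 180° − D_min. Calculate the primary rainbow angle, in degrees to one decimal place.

42.2°

cos²i = (1.77422 − 1)/3 = 0.25807; i = arccos(0.50801) = 59.469°.
sin r = sin 59.469°/1.332 = 0.64666; r = 40.290°.
D_min = 2·59.469° − 4·40.290° + 180° = 137.776°.
Rainbow angle = 180° − D_min = 42.224°.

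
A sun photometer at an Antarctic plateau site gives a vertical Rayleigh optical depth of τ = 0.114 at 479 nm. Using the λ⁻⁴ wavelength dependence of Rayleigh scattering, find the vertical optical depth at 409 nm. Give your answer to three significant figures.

0.214

τ(409 nm) = τ(479 nm) × (479/409)⁴ = 0.114 × (1.1711)⁴ = 0.114 × 1.8813 = 0.2145.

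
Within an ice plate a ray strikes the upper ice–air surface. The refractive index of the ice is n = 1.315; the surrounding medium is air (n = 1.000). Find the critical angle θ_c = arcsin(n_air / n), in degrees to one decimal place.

49.5°

sin θ_c = n_air / n = 1.000 / 1.315 = 0.7605.
θ_c = arcsin(0.7605) = 49.50°.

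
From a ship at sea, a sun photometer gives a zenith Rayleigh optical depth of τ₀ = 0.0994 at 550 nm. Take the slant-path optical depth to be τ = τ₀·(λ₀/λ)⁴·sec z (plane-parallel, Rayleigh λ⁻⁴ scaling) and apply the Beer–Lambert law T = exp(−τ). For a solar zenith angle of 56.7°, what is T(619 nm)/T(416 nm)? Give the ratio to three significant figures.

Airmass: sec 56.7° = 1.8214.
τ(619 nm) = 0.0994 × (550/619)⁴ × 1.8214 = 0.0994 × 0.6233 × 1.8214 = 0.1128.
τ(416 nm) = 0.0994 × (550/416)⁴ × 1.8214 = 0.0994 × 3.0555 × 1.8214 = 0.5532.
T(619)/T(416) = exp(τ_B − τ_A) = exp(0.4403) = 1.5532.

1.55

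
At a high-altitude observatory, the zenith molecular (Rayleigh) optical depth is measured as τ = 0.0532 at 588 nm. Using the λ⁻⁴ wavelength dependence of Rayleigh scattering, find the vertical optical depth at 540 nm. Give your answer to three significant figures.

0.0748

τ(540 nm) = τ(588 nm) × (588/540)⁴ = 0.0532 × (1.0889)⁴ = 0.0532 × 1.4058 = 0.0748.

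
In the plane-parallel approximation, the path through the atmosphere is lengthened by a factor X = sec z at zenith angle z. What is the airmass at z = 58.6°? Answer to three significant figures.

X = sec z = 1/cos 58.6° = 1/0.5210 = 1.9194.

1.92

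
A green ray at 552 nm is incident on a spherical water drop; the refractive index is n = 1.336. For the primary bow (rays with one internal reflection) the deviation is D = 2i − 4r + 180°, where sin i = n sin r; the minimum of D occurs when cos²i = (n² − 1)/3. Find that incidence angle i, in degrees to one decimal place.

59.2°

cos²i = (1.336² − 1)/3 = (1.78490 − 1)/3 = 0.26163.
cos i = 0.51150, so i = 59.236°.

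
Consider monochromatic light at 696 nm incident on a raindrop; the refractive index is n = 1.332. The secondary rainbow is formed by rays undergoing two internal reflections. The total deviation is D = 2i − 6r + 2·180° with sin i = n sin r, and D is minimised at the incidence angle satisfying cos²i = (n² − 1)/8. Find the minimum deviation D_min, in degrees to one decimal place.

cos²i = (1.77422 − 1)/8 = 0.09678; i = arccos(0.31109) = 71.875°.
sin r = sin 71.875°/1.332 = 0.71350; r = 45.520°.
D_min = 2·71.875° − 6·45.520° + 360° = 230.628°.

230.6°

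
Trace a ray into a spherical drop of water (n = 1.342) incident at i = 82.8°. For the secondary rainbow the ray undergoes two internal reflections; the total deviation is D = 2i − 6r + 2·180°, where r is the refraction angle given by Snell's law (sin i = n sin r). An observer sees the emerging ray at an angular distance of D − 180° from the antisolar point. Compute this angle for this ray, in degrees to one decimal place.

59.6°

sin r = sin 82.8° / 1.342 = 0.9921/1.342 = 0.7393; r = 47.67°.
D = 2·82.8° − 6·47.67° + 2·180° = 165.60° − 286.02° + 360° = 239.58°.
Angle from antisolar point = D − 180° = 59.58°.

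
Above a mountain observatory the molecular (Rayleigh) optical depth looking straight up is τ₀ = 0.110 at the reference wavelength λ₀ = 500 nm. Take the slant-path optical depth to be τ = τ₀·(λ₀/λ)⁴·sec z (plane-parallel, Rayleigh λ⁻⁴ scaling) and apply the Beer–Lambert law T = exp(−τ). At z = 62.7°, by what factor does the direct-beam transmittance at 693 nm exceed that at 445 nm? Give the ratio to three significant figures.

Airmass: sec 62.7° = 2.1803.
τ(693 nm) = 0.110 × (500/693)⁴ × 2.1803 = 0.110 × 0.2710 × 2.1803 = 0.0650.
τ(445 nm) = 0.110 × (500/445)⁴ × 2.1803 = 0.110 × 1.5938 × 2.1803 = 0.3823.
T(693)/T(445) = exp(τ_B − τ_A) = exp(0.3173) = 1.3734.

1.37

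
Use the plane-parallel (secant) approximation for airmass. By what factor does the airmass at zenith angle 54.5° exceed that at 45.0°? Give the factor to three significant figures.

X(54.5°)/X(45.0°) = sec 54.5° / sec 45.0° = cos 45.0° / cos 54.5° = 0.7071/0.5807 = 1.2177.

1.22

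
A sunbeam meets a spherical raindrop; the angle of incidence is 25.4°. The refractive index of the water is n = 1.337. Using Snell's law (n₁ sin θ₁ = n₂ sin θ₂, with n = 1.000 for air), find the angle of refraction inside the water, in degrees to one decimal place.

Snell: sin θ_r = sin θ_i / n = sin 25.4° / 1.337 = 0.4289 / 1.337 = 0.3208.
θ_r = arcsin(0.3208) = 18.71°.

18.7°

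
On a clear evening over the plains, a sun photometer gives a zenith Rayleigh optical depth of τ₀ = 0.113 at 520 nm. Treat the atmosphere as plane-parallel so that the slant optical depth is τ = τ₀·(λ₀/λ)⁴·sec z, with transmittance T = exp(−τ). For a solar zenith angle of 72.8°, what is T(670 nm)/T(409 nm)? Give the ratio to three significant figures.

2.36

Airmass: sec 72.8° = 3.3817.
τ(670 nm) = 0.113 × (520/670)⁴ × 3.3817 = 0.113 × 0.3628 × 3.3817 = 0.1387.
τ(409 nm) = 0.113 × (520/409)⁴ × 3.3817 = 0.113 × 2.6129 × 3.3817 = 0.9985.
T(670)/T(409) = exp(τ_B − τ_A) = exp(0.8598) = 2.3627.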